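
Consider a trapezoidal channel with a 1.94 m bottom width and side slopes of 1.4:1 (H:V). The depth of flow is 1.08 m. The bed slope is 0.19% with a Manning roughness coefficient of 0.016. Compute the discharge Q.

Q = 7.69 m³/s

With bottom width b = 1.94 m and side slope z = 1.4: A = (b + zy)y = (1.94 + 1.4×1.08)×1.08 = 3.728 m²; P = b + 2y√(1+z²) = 1.94 + 2×1.08×1.72 = 5.656 m.
Hydraulic radius R = A/P = 3.728/5.656 = 0.6591 m.
Manning's equation: Q = (1/n) A R^(2/3) S^(1/2) = (1/0.016) × 3.728 × 0.6591^(2/3) × 0.0019^(1/2) = 7.69 m³/s.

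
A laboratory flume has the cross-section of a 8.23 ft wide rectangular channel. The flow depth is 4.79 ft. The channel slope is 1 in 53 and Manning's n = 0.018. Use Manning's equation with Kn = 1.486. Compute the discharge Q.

Flow area A = b·y = 8.23 × 4.79 = 39.42 ft². Wetted perimeter P = b + 2y = 8.23 + 2×4.79 = 17.81 ft.
Hydraulic radius R = A/P = 39.42/17.81 = 2.213 ft.
Manning's equation: Q = (1.486/n) A R^(2/3) S^(1/2) = (1.486/0.018) × 39.42 × 2.213^(2/3) × 0.01887^(1/2) = 759 ft³/s.

Q = 759 ft³/s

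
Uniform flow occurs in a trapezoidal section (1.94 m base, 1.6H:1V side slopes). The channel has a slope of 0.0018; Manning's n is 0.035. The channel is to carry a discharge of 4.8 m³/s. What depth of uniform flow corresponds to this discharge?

Manning's equation rearranged: A R^(2/3) = nQ / (1·√S) = 0.035 × 4.8 / (√0.0018) = 3.96.
At y = 1.03 m: A R^(2/3) = 2.728 — too small.
At y = 1.24 m: A R^(2/3) = 3.963 — matches.

y_n = 1.24 m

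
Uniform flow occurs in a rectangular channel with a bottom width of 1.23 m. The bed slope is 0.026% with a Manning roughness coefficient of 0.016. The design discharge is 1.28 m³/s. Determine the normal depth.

Manning's equation rearranged: A R^(2/3) = nQ / (1·√S) = 0.016 × 1.28 / (√0.00026) = 1.27.
Trying y = 1.23 m: A R^(2/3) = 0.835 — low.
Trying y = 2.16 m: A R^(2/3) = 1.626 — high.
Trying y = 1.75 m: A R^(2/3) = 1.273 — close enough.

y_n = 1.75 m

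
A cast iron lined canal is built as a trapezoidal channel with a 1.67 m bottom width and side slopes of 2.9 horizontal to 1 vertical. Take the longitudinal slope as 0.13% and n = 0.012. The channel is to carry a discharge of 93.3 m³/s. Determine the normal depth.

Manning's equation rearranged: A R^(2/3) = nQ / (1·√S) = 0.012 × 93.3 / (√0.0013) = 31.05.
Try y = 1.88 m: A R^(2/3) = 13.51 — too small.
Try y = 2.88 m: A R^(2/3) = 37.7 — too large.
Try y = 2.66 m: A R^(2/3) = 31.05 — matches.

y_n = 2.66 m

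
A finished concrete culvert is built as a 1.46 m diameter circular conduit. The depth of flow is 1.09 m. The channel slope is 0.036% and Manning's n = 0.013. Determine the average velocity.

For a circular section of diameter D = 1.46 m at depth y = 1.09 m, the central angle is θ = 2 arccos(1 − 2y/D) = 4.173 rad. Then A = (D²/8)(θ − sin θ) = 1.341 m² and P = Dθ/2 = 3.046 m.
Hydraulic radius R = A/P = 1.341/3.046 = 0.44 m.
From Manning's equation, V = (1/n) R^(2/3) S^(1/2) = (1/0.013) × 0.44^(2/3) × 0.00036^(1/2) = 0.844 m/s.

V = 0.844 m/s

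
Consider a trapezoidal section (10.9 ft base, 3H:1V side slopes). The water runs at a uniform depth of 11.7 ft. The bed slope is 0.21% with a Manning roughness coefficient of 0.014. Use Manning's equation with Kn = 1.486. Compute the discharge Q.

With bottom width b = 10.9 ft and side slope z = 3: A = (b + zy)y = (10.9 + 3×11.7)×11.7 = 538.2 ft²; P = b + 2y√(1+z²) = 10.9 + 2×11.7×3.162 = 84.9 ft.
Hydraulic radius R = A/P = 538.2/84.9 = 6.339 ft.
Manning's equation: Q = (1.486/n) A R^(2/3) S^(1/2) = (1.486/0.014) × 538.2 × 6.339^(2/3) × 0.0021^(1/2) = 8970 ft³/s.

Q = 8970 ft³/s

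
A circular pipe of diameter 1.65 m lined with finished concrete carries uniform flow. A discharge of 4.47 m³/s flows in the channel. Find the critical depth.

At critical depth, Q² T / (g A³) = 1, i.e. A³/T = Q²/g = 4.47²/9.81 = 2.037.
Try y = 0.893 m: A³/T = 1.002 — short.
Try y = 1.32 m: A³/T = 4.672 — over.
Try y = 1.07 m: A³/T = 2.005 — matches.

y_c = 1.07 m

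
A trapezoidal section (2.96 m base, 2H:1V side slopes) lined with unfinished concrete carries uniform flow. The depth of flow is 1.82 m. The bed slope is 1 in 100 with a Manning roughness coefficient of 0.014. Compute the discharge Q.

With bottom width b = 2.96 m and side slope z = 2: A = (b + zy)y = (2.96 + 2×1.82)×1.82 = 12.01 m²; P = b + 2y√(1+z²) = 2.96 + 2×1.82×2.236 = 11.1 m.
Hydraulic radius R = A/P = 12.01/11.1 = 1.082 m.
Manning's equation: Q = (1/n) A R^(2/3) S^(1/2) = (1/0.014) × 12.01 × 1.082^(2/3) × 0.01^(1/2) = 90.4 m³/s.

Q = 90.4 m³/s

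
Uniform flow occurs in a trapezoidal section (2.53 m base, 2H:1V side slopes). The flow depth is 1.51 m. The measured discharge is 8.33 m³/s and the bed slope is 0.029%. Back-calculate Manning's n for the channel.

With bottom width b = 2.53 m and side slope z = 2: A = (b + zy)y = (2.53 + 2×1.51)×1.51 = 8.38 m²; P = b + 2y√(1+z²) = 2.53 + 2×1.51×2.236 = 9.283 m.
Hydraulic radius R = A/P = 8.38/9.283 = 0.9028 m.
Rearranging Manning's equation: n = (1/Q) A R^(2/3) S^(1/2) = (1/8.33) × 8.38 × 0.9028^(2/3) × √0.00029 = 0.016.

n = 0.016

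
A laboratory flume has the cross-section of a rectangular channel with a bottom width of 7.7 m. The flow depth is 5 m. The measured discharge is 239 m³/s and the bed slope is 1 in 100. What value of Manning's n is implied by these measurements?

n = 0.027

Flow area A = b·y = 7.7 × 5 = 38.5 m². Wetted perimeter P = b + 2y = 7.7 + 2×5 = 17.7 m.
Hydraulic radius R = A/P = 38.5/17.7 = 2.175 m.
Rearranging Manning's equation: n = (1/Q) A R^(2/3) S^(1/2) = (1/239) × 38.5 × 2.175^(2/3) × √0.01 = 0.027.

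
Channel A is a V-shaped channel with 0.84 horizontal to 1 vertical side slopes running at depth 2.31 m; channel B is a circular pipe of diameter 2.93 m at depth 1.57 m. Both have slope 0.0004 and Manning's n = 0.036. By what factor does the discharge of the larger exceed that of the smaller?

Channel A: For a triangular section with side slope z = 0.84: A = zy² = 0.84×2.31² = 4.482 m²; P = 2y√(1+z²) = 2×2.31×1.306 = 6.034 m. Hydraulic radius R = A/P = 4.482/6.034 = 0.7429 m. Q_A = (1/0.036)·4.482·0.7429^(2/3)·√0.0004 = 2.043 m³/s.
Channel B: For a circular section of diameter D = 2.93 m at depth y = 1.57 m, the central angle is θ = 2 arccos(1 − 2y/D) = 3.285 rad. Then A = (D²/8)(θ − sin θ) = 3.679 m² and P = Dθ/2 = 4.813 m. Hydraulic radius R = A/P = 3.679/4.813 = 0.7644 m. Q_B = (1/0.036)·3.679·0.7644^(2/3)·√0.0004 = 1.709 m³/s.
The larger discharge is 2.043 m³/s and the smaller is 1.709 m³/s; the ratio is 1.2.

1.2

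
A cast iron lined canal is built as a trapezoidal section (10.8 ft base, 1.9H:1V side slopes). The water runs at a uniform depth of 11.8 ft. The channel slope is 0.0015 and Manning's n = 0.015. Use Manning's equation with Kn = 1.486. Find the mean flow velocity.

With bottom width b = 10.8 ft and side slope z = 1.9: A = (b + zy)y = (10.8 + 1.9×11.8)×11.8 = 392 ft²; P = b + 2y√(1+z²) = 10.8 + 2×11.8×2.147 = 61.47 ft.
Hydraulic radius R = A/P = 392/61.47 = 6.377 ft.
From Manning's equation, V = (1.486/n) R^(2/3) S^(1/2) = (1.486/0.015) × 6.377^(2/3) × 0.0015^(1/2) = 13.2 ft/s.

V = 13.2 ft/s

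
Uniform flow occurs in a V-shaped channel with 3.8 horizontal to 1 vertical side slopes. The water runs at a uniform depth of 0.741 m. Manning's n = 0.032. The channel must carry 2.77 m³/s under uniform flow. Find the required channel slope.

For a triangular section with side slope z = 3.8: A = zy² = 3.8×0.741² = 2.087 m²; P = 2y√(1+z²) = 2×0.741×3.929 = 5.823 m.
Hydraulic radius R = A/P = 2.087/5.823 = 0.3583 m.
From Manning's equation, S = [nQ / (1 A R^(2/3))]² = [0.032 × 2.77 / (1 × 2.087 × 0.3583^(2/3))]² = 0.00709.

S = 0.00709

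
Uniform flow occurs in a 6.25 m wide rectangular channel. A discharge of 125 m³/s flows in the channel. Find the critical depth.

y_c = 3.44 m

For a rectangular channel, critical depth y_c = (q²/g)^(1/3) where q = Q/b = 125/6.25 = 20 m²/s.
So y_c = (20²/9.81)^(1/3) = 3.44 m.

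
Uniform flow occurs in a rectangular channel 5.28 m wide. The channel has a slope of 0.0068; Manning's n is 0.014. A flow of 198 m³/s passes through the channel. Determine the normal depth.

y_n = 4.53 m

Manning's equation rearranged: A R^(2/3) = nQ / (1·√S) = 0.014 × 198 / (√0.0068) = 33.62.
Try y = 3.7 m: A R^(2/3) = 26.06 — too small.
Try y = 5.35 m: A R^(2/3) = 41.3 — too large.
Try y = 4.53 m: A R^(2/3) = 33.64 — ≈ 33.62.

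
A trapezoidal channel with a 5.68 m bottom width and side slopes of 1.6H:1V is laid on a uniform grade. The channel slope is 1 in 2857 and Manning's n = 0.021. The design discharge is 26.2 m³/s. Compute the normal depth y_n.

y_n = 2.35 m

Manning's equation rearranged: A R^(2/3) = nQ / (1·√S) = 0.021 × 26.2 / (√0.00035) = 29.41.
At y = 1.7 m: A R^(2/3) = 15.95 — too small.
At y = 2.99 m: A R^(2/3) = 47.06 — too large.
At y = 2.35 m: A R^(2/3) = 29.39 — close enough.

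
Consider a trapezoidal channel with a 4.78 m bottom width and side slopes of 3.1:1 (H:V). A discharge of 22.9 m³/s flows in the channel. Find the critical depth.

y_c = 1.05 m

At critical depth, Q² T / (g A³) = 1, i.e. A³/T = Q²/g = 22.9²/9.81 = 53.46.
Trying y = 0.877 m: A³/T = 27.84 — short.
Trying y = 1.24 m: A³/T = 98.08 — over.
Trying y = 1.05 m: A³/T = 53.19 — ≈ 53.46.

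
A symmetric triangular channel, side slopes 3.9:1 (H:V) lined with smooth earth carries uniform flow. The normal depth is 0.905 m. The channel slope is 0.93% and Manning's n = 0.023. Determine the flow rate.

Q = 7.73 m³/s

For a triangular section with side slope z = 3.9: A = zy² = 3.9×0.905² = 3.194 m²; P = 2y√(1+z²) = 2×0.905×4.026 = 7.287 m.
Hydraulic radius R = A/P = 3.194/7.287 = 0.4383 m.
Manning's equation: Q = (1/n) A R^(2/3) S^(1/2) = (1/0.023) × 3.194 × 0.4383^(2/3) × 0.0093^(1/2) = 7.73 m³/s.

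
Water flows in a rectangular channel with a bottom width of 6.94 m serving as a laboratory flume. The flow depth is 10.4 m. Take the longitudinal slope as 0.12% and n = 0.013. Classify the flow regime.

Flow area A = b·y = 6.94 × 10.4 = 72.18 m². Wetted perimeter P = b + 2y = 6.94 + 2×10.4 = 27.74 m.
Hydraulic radius R = A/P = 72.18/27.74 = 2.602 m.
V = (1/n) R^(2/3) √S = (1/0.013) × 2.602^(2/3) × √0.0012 = 5.041 m/s. Hydraulic depth D_h = A/T = 72.18/6.94 = 10.4 m.
Froude number Fr = V/√(g·D_h) = 5.041/√(9.81×10.4) = 0.499, which is less than 1, so the flow is subcritical.

subcritical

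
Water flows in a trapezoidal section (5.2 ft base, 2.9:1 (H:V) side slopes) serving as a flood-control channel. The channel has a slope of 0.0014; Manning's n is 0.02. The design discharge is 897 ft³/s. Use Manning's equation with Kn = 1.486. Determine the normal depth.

Manning's equation rearranged: A R^(2/3) = nQ / (1.486·√S) = 0.02 × 897 / (1.486 × √0.0014) = 322.7.
At y = 5.41 ft: A R^(2/3) = 232.1 — low.
At y = 6.22 ft: A R^(2/3) = 322.5 — matches.

y_n = 6.22 ft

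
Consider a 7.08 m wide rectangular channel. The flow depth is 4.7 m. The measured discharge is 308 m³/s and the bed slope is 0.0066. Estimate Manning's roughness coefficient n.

Flow area A = b·y = 7.08 × 4.7 = 33.28 m². Wetted perimeter P = b + 2y = 7.08 + 2×4.7 = 16.48 m.
Hydraulic radius R = A/P = 33.28/16.48 = 2.019 m.
Rearranging Manning's equation: n = (1/Q) A R^(2/3) S^(1/2) = (1/308) × 33.28 × 2.019^(2/3) × √0.0066 = 0.014.

n = 0.014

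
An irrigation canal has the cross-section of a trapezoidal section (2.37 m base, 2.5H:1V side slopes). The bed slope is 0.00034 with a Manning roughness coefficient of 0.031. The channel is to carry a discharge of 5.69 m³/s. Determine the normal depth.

y_n = 1.59 m

Manning's equation rearranged: A R^(2/3) = nQ / (1·√S) = 0.031 × 5.69 / (√0.00034) = 9.566.
Trying y = 1.77 m: A R^(2/3) = 12.11 — over.
Trying y = 1.38 m: A R^(2/3) = 7.033 — short.
Trying y = 1.59 m: A R^(2/3) = 9.562 — matches.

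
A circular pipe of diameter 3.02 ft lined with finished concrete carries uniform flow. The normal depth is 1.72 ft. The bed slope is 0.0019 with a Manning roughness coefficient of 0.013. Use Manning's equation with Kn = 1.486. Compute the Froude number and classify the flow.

subcritical

For a circular section of diameter D = 3.02 ft at depth y = 1.72 ft, the central angle is θ = 2 arccos(1 − 2y/D) = 3.421 rad. Then A = (D²/8)(θ − sin θ) = 4.214 ft² and P = Dθ/2 = 5.165 ft.
Hydraulic radius R = A/P = 4.214/5.165 = 0.8158 ft.
V = (1.486/n) R^(2/3) √S = (1.486/0.013) × 0.8158^(2/3) × √0.0019 = 4.35 ft/s. Hydraulic depth D_h = A/T = 4.214/2.991 = 1.409 ft.
Froude number Fr = V/√(g·D_h) = 4.35/√(32.2×1.409) = 0.646, which is less than 1, so the flow is subcritical.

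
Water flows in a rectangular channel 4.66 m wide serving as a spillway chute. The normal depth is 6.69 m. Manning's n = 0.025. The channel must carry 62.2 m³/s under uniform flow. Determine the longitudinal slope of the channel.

Flow area A = b·y = 4.66 × 6.69 = 31.18 m². Wetted perimeter P = b + 2y = 4.66 + 2×6.69 = 18.04 m.
Hydraulic radius R = A/P = 31.18/18.04 = 1.728 m.
From Manning's equation, S = [nQ / (1 A R^(2/3))]² = [0.025 × 62.2 / (1 × 31.18 × 1.728^(2/3))]² = 0.0012.

S = 0.0012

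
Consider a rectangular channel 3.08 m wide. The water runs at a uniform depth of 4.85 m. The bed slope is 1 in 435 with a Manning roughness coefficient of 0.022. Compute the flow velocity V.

V = 2.42 m/s

Flow area A = b·y = 3.08 × 4.85 = 14.94 m². Wetted perimeter P = b + 2y = 3.08 + 2×4.85 = 12.78 m.
Hydraulic radius R = A/P = 14.94/12.78 = 1.169 m.
From Manning's equation, V = (1/n) R^(2/3) S^(1/2) = (1/0.022) × 1.169^(2/3) × 0.002299^(1/2) = 2.42 m/s.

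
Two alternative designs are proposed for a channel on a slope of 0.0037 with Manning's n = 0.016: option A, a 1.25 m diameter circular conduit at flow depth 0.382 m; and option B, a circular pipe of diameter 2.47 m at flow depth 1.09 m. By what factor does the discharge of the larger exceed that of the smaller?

Channel A: For a circular section of diameter D = 1.25 m at depth y = 0.382 m, the central angle is θ = 2 arccos(1 − 2y/D) = 2.343 rad. Then A = (D²/8)(θ − sin θ) = 0.3177 m² and P = Dθ/2 = 1.464 m. Hydraulic radius R = A/P = 0.3177/1.464 = 0.2169 m. Q_A = (1/0.016)·0.3177·0.2169^(2/3)·√0.0037 = 0.436 m³/s.
Channel B: For a circular section of diameter D = 2.47 m at depth y = 1.09 m, the central angle is θ = 2 arccos(1 − 2y/D) = 2.906 rad. Then A = (D²/8)(θ − sin θ) = 2.038 m² and P = Dθ/2 = 3.589 m. Hydraulic radius R = A/P = 2.038/3.589 = 0.568 m. Q_B = (1/0.016)·2.038·0.568^(2/3)·√0.0037 = 5.315 m³/s.
The larger discharge is 5.315 m³/s and the smaller is 0.436 m³/s; the ratio is 12.2.

12.2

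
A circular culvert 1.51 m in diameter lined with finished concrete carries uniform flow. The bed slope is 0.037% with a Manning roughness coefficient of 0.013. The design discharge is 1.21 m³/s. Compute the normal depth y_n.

Manning's equation rearranged: A R^(2/3) = nQ / (1·√S) = 0.013 × 1.21 / (√0.00037) = 0.8178.
Trying y = 1.29 m: A R^(2/3) = 0.9674 — too large.
Trying y = 0.828 m: A R^(2/3) = 0.5452 — too small.
Trying y = 1.09 m: A R^(2/3) = 0.8145 — close enough.

y_n = 1.09 m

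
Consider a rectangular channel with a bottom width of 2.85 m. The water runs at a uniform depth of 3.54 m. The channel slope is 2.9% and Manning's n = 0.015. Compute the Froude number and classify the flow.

Flow area A = b·y = 2.85 × 3.54 = 10.09 m². Wetted perimeter P = b + 2y = 2.85 + 2×3.54 = 9.93 m.
Hydraulic radius R = A/P = 10.09/9.93 = 1.016 m.
V = (1/n) R^(2/3) √S = (1/0.015) × 1.016^(2/3) × √0.029 = 11.47 m/s. Hydraulic depth D_h = A/T = 10.09/2.85 = 3.54 m.
Froude number Fr = V/√(g·D_h) = 11.47/√(9.81×3.54) = 1.95, which is greater than 1, so the flow is supercritical.

supercritical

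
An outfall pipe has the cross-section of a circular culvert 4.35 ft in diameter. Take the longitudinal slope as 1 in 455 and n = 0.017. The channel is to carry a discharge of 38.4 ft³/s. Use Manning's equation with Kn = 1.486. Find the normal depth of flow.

y_n = 2.42 ft

Manning's equation rearranged: A R^(2/3) = nQ / (1.486·√S) = 0.017 × 38.4 / (1.486 × √0.002198) = 9.371.
Try y = 2.05 ft: A R^(2/3) = 7.098 — short.
Try y = 2.64 ft: A R^(2/3) = 10.74 — over.
Try y = 2.42 ft: A R^(2/3) = 9.377 — close enough.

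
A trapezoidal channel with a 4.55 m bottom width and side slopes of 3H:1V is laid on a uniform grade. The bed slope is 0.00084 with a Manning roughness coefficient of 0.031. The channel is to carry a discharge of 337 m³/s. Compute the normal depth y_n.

y_n = 6.54 m

Manning's equation rearranged: A R^(2/3) = nQ / (1·√S) = 0.031 × 337 / (√0.00084) = 360.5.
At y = 7.96 m: A R^(2/3) = 581.8 — over.
At y = 6.54 m: A R^(2/3) = 360.4 — ≈ 360.5.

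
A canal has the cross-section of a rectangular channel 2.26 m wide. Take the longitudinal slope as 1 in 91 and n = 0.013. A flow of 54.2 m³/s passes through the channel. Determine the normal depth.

Manning's equation rearranged: A R^(2/3) = nQ / (1·√S) = 0.013 × 54.2 / (√0.01099) = 6.721.
At y = 2.59 m: A R^(2/3) = 4.988 — low.
At y = 4.25 m: A R^(2/3) = 8.905 — high.
At y = 3.33 m: A R^(2/3) = 6.72 — ≈ 6.721.

y_n = 3.33 m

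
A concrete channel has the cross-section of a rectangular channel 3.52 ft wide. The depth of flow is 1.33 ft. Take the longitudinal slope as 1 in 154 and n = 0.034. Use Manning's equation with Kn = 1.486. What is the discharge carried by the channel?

Q = 13.7 ft³/s

Flow area A = b·y = 3.52 × 1.33 = 4.682 ft². Wetted perimeter P = b + 2y = 3.52 + 2×1.33 = 6.18 ft.
Hydraulic radius R = A/P = 4.682/6.18 = 0.7575 ft.
Manning's equation: Q = (1.486/n) A R^(2/3) S^(1/2) = (1.486/0.034) × 4.682 × 0.7575^(2/3) × 0.006494^(1/2) = 13.7 ft³/s.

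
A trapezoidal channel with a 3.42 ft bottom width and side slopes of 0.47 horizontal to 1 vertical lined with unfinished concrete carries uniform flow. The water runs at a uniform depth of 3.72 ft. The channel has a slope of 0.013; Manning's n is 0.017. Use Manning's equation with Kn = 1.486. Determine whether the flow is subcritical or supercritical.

supercritical

With bottom width b = 3.42 ft and side slope z = 0.47: A = (b + zy)y = (3.42 + 0.47×3.72)×3.72 = 19.23 ft²; P = b + 2y√(1+z²) = 3.42 + 2×3.72×1.105 = 11.64 ft.
Hydraulic radius R = A/P = 19.23/11.64 = 1.652 ft.
V = (1.486/n) R^(2/3) √S = (1.486/0.017) × 1.652^(2/3) × √0.013 = 13.93 ft/s. Hydraulic depth D_h = A/T = 19.23/6.917 = 2.78 ft.
Froude number Fr = V/√(g·D_h) = 13.93/√(32.2×2.78) = 1.47, which is greater than 1, so the flow is supercritical.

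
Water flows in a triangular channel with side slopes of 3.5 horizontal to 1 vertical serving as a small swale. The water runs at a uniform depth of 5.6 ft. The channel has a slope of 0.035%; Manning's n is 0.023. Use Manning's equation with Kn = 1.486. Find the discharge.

For a triangular section with side slope z = 3.5: A = zy² = 3.5×5.6² = 109.8 ft²; P = 2y√(1+z²) = 2×5.6×3.64 = 40.77 ft.
Hydraulic radius R = A/P = 109.8/40.77 = 2.692 ft.
Manning's equation: Q = (1.486/n) A R^(2/3) S^(1/2) = (1.486/0.023) × 109.8 × 2.692^(2/3) × 0.00035^(1/2) = 257 ft³/s.

Q = 257 ft³/s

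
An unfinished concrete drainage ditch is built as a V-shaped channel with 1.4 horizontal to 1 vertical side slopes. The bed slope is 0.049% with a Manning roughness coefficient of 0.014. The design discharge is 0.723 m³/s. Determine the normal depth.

Manning's equation rearranged: A R^(2/3) = nQ / (1·√S) = 0.014 × 0.723 / (√0.00049) = 0.4573.
Trying y = 0.947 m: A R^(2/3) = 0.6648 — high.
Trying y = 0.578 m: A R^(2/3) = 0.1782 — low.
Trying y = 0.823 m: A R^(2/3) = 0.4573 — ≈ 0.4573.

y_n = 0.823 m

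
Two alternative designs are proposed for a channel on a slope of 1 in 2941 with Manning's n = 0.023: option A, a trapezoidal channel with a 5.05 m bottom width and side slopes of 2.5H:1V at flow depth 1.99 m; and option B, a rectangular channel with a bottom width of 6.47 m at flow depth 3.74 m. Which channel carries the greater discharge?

channel B

Channel A: With bottom width b = 5.05 m and side slope z = 2.5: A = (b + zy)y = (5.05 + 2.5×1.99)×1.99 = 19.95 m²; P = b + 2y√(1+z²) = 5.05 + 2×1.99×2.693 = 15.77 m. Hydraulic radius R = A/P = 19.95/15.77 = 1.265 m. Q_A = (1/0.023)·19.95·1.265^(2/3)·√0.00034 = 18.71 m³/s.
Channel B: Flow area A = b·y = 6.47 × 3.74 = 24.2 m². Wetted perimeter P = b + 2y = 6.47 + 2×3.74 = 13.95 m. Hydraulic radius R = A/P = 24.2/13.95 = 1.735 m. Q_B = (1/0.023)·24.2·1.735^(2/3)·√0.00034 = 28.01 m³/s.
Q_A = 18.71 m³/s vs Q_B = 28.01 m³/s, so channel B carries more.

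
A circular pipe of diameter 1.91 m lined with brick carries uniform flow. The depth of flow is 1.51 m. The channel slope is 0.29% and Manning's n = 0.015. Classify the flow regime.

subcritical

For a circular section of diameter D = 1.91 m at depth y = 1.51 m, the central angle is θ = 2 arccos(1 − 2y/D) = 4.382 rad. Then A = (D²/8)(θ − sin θ) = 2.43 m² and P = Dθ/2 = 4.185 m.
Hydraulic radius R = A/P = 2.43/4.185 = 0.5806 m.
V = (1/n) R^(2/3) √S = (1/0.015) × 0.5806^(2/3) × √0.0029 = 2.498 m/s. Hydraulic depth D_h = A/T = 2.43/1.554 = 1.563 m.
Froude number Fr = V/√(g·D_h) = 2.498/√(9.81×1.563) = 0.638, which is less than 1, so the flow is subcritical.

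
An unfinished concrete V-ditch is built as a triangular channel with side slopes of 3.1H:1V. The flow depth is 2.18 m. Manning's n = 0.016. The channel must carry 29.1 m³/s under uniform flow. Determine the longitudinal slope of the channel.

For a triangular section with side slope z = 3.1: A = zy² = 3.1×2.18² = 14.73 m²; P = 2y√(1+z²) = 2×2.18×3.257 = 14.2 m.
Hydraulic radius R = A/P = 14.73/14.2 = 1.037 m.
From Manning's equation, S = [nQ / (1 A R^(2/3))]² = [0.016 × 29.1 / (1 × 14.73 × 1.037^(2/3))]² = 0.000951.

S = 0.000951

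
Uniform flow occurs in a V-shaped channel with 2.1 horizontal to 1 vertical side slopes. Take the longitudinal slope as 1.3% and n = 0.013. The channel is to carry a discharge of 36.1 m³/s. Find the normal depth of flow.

Manning's equation rearranged: A R^(2/3) = nQ / (1·√S) = 0.013 × 36.1 / (√0.013) = 4.116.
Trying y = 1.31 m: A R^(2/3) = 2.539 — short.
Trying y = 1.57 m: A R^(2/3) = 4.115 — close enough.

y_n = 1.57 m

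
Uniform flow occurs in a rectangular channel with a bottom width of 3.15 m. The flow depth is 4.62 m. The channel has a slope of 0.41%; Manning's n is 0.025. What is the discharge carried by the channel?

Q = 41.5 m³/s

Flow area A = b·y = 3.15 × 4.62 = 14.55 m². Wetted perimeter P = b + 2y = 3.15 + 2×4.62 = 12.39 m.
Hydraulic radius R = A/P = 14.55/12.39 = 1.175 m.
Manning's equation: Q = (1/n) A R^(2/3) S^(1/2) = (1/0.025) × 14.55 × 1.175^(2/3) × 0.0041^(1/2) = 41.5 m³/s.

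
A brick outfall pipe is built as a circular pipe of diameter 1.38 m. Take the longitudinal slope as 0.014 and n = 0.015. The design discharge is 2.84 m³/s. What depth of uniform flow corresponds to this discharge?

y_n = 0.681 m

Manning's equation rearranged: A R^(2/3) = nQ / (1·√S) = 0.015 × 2.84 / (√0.014) = 0.36.
At y = 0.589 m: A R^(2/3) = 0.2789 — short.
At y = 0.681 m: A R^(2/3) = 0.3597 — ≈ 0.36.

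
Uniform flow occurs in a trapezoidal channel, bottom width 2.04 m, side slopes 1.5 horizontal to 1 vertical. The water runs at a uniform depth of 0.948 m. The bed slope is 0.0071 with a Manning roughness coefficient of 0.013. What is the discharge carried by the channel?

Q = 15.2 m³/s

With bottom width b = 2.04 m and side slope z = 1.5: A = (b + zy)y = (2.04 + 1.5×0.948)×0.948 = 3.282 m²; P = b + 2y√(1+z²) = 2.04 + 2×0.948×1.803 = 5.458 m.
Hydraulic radius R = A/P = 3.282/5.458 = 0.6013 m.
Manning's equation: Q = (1/n) A R^(2/3) S^(1/2) = (1/0.013) × 3.282 × 0.6013^(2/3) × 0.0071^(1/2) = 15.2 m³/s.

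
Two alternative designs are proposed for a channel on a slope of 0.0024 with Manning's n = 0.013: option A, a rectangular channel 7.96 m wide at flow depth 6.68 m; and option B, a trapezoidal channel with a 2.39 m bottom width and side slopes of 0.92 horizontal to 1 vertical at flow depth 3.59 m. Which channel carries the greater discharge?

Channel A: Flow area A = b·y = 7.96 × 6.68 = 53.17 m². Wetted perimeter P = b + 2y = 7.96 + 2×6.68 = 21.32 m. Hydraulic radius R = A/P = 53.17/21.32 = 2.494 m. Q_A = (1/0.013)·53.17·2.494^(2/3)·√0.0024 = 368.5 m³/s.
Channel B: With bottom width b = 2.39 m and side slope z = 0.92: A = (b + zy)y = (2.39 + 0.92×3.59)×3.59 = 20.44 m²; P = b + 2y√(1+z²) = 2.39 + 2×3.59×1.359 = 12.15 m. Hydraulic radius R = A/P = 20.44/12.15 = 1.683 m. Q_B = (1/0.013)·20.44·1.683^(2/3)·√0.0024 = 109 m³/s.
Q_A = 368.5 m³/s vs Q_B = 109 m³/s, so channel A carries more.

channel A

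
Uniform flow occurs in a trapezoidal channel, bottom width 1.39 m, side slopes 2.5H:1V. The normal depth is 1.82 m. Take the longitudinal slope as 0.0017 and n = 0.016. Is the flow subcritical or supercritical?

subcritical

With bottom width b = 1.39 m and side slope z = 2.5: A = (b + zy)y = (1.39 + 2.5×1.82)×1.82 = 10.81 m²; P = b + 2y√(1+z²) = 1.39 + 2×1.82×2.693 = 11.19 m.
Hydraulic radius R = A/P = 10.81/11.19 = 0.966 m.
V = (1/n) R^(2/3) √S = (1/0.016) × 0.966^(2/3) × √0.0017 = 2.518 m/s. Hydraulic depth D_h = A/T = 10.81/10.49 = 1.031 m.
Froude number Fr = V/√(g·D_h) = 2.518/√(9.81×1.031) = 0.792, which is less than 1, so the flow is subcritical.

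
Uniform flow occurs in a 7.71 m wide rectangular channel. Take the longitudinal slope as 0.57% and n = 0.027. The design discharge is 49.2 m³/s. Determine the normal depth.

y_n = 1.93 m

Manning's equation rearranged: A R^(2/3) = nQ / (1·√S) = 0.027 × 49.2 / (√0.0057) = 17.6.
Try y = 2.26 m: A R^(2/3) = 22.06 — high.
Try y = 1.93 m: A R^(2/3) = 17.6 — ≈ 17.6.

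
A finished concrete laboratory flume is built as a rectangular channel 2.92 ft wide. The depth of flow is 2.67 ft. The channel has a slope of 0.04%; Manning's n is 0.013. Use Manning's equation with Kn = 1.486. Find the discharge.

Q = 17.2 ft³/s

Flow area A = b·y = 2.92 × 2.67 = 7.796 ft². Wetted perimeter P = b + 2y = 2.92 + 2×2.67 = 8.26 ft.
Hydraulic radius R = A/P = 7.796/8.26 = 0.9439 ft.
Manning's equation: Q = (1.486/n) A R^(2/3) S^(1/2) = (1.486/0.013) × 7.796 × 0.9439^(2/3) × 0.0004^(1/2) = 17.2 ft³/s.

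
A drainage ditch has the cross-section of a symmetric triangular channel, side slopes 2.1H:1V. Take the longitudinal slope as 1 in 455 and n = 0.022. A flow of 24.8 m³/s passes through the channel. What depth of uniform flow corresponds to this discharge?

y_n = 2.32 m

Manning's equation rearranged: A R^(2/3) = nQ / (1·√S) = 0.022 × 24.8 / (√0.002198) = 11.64.
At y = 2.63 m: A R^(2/3) = 16.29 — over.
At y = 2.05 m: A R^(2/3) = 8.381 — short.
At y = 2.32 m: A R^(2/3) = 11.66 — ≈ 11.64.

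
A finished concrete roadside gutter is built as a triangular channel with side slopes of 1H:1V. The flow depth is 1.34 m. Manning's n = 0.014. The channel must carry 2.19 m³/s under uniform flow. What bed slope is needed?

For a triangular section with side slope z = 1: A = zy² = 1×1.34² = 1.796 m²; P = 2y√(1+z²) = 2×1.34×1.414 = 3.79 m.
Hydraulic radius R = A/P = 1.796/3.79 = 0.4738 m.
From Manning's equation, S = [nQ / (1 A R^(2/3))]² = [0.014 × 2.19 / (1 × 1.796 × 0.4738^(2/3))]² = 0.000789.

S = 0.000789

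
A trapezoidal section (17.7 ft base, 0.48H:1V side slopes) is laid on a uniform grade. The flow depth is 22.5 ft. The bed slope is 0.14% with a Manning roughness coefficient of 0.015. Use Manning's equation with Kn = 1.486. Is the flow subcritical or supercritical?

With bottom width b = 17.7 ft and side slope z = 0.48: A = (b + zy)y = (17.7 + 0.48×22.5)×22.5 = 641.2 ft²; P = b + 2y√(1+z²) = 17.7 + 2×22.5×1.109 = 67.62 ft.
Hydraulic radius R = A/P = 641.2/67.62 = 9.484 ft.
V = (1.486/n) R^(2/3) √S = (1.486/0.015) × 9.484^(2/3) × √0.0014 = 16.61 ft/s. Hydraulic depth D_h = A/T = 641.2/39.3 = 16.32 ft.
Froude number Fr = V/√(g·D_h) = 16.61/√(32.2×16.32) = 0.725, which is less than 1, so the flow is subcritical.

subcritical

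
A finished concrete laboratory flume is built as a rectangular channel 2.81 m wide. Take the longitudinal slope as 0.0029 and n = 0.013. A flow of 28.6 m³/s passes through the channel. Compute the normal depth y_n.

Manning's equation rearranged: A R^(2/3) = nQ / (1·√S) = 0.013 × 28.6 / (√0.0029) = 6.904.
Trying y = 2.17 m: A R^(2/3) = 5.484 — low.
Trying y = 3.21 m: A R^(2/3) = 8.883 — high.
Trying y = 2.61 m: A R^(2/3) = 6.904 — ≈ 6.904.

y_n = 2.61 m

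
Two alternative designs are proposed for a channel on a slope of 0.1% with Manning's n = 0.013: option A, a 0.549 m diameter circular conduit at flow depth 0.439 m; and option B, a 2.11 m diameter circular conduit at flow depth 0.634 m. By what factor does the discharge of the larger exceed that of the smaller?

Channel A: For a circular section of diameter D = 0.549 m at depth y = 0.439 m, the central angle is θ = 2 arccos(1 − 2y/D) = 4.427 rad. Then A = (D²/8)(θ − sin θ) = 0.2029 m² and P = Dθ/2 = 1.215 m. Hydraulic radius R = A/P = 0.2029/1.215 = 0.167 m. Q_A = (1/0.013)·0.2029·0.167^(2/3)·√0.001 = 0.1497 m³/s.
Channel B: For a circular section of diameter D = 2.11 m at depth y = 0.634 m, the central angle is θ = 2 arccos(1 − 2y/D) = 2.321 rad. Then A = (D²/8)(θ − sin θ) = 0.8842 m² and P = Dθ/2 = 2.448 m. Hydraulic radius R = A/P = 0.8842/2.448 = 0.3612 m. Q_B = (1/0.013)·0.8842·0.3612^(2/3)·√0.001 = 1.091 m³/s.
The larger discharge is 1.091 m³/s and the smaller is 0.1497 m³/s; the ratio is 7.29.

7.29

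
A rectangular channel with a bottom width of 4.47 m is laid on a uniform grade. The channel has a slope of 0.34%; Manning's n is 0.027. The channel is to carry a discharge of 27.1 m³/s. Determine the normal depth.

y_n = 2.51 m

Manning's equation rearranged: A R^(2/3) = nQ / (1·√S) = 0.027 × 27.1 / (√0.0034) = 12.55.
Trying y = 2.99 m: A R^(2/3) = 15.75 — high.
Trying y = 2.51 m: A R^(2/3) = 12.54 — close enough.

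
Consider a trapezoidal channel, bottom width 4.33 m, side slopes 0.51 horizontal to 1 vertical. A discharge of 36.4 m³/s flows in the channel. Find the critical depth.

At critical depth, Q² T / (g A³) = 1, i.e. A³/T = Q²/g = 36.4²/9.81 = 135.1.
Try y = 1.23 m: A³/T = 40.59 — short.
Try y = 2.03 m: A³/T = 201.9 — over.
Try y = 1.79 m: A³/T = 134.3 — ≈ 135.1.

y_c = 1.79 m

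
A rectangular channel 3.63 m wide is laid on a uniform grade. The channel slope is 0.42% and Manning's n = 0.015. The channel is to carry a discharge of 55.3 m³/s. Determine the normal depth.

y_n = 3.2 m

Manning's equation rearranged: A R^(2/3) = nQ / (1·√S) = 0.015 × 55.3 / (√0.0042) = 12.8.
Try y = 2.85 m: A R^(2/3) = 11.08 — low.
Try y = 3.2 m: A R^(2/3) = 12.81 — close enough.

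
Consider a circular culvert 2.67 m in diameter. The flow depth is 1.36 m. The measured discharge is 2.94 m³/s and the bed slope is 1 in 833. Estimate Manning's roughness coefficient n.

n = 0.026

For a circular section of diameter D = 2.67 m at depth y = 1.36 m, the central angle is θ = 2 arccos(1 − 2y/D) = 3.179 rad. Then A = (D²/8)(θ − sin θ) = 2.866 m² and P = Dθ/2 = 4.244 m.
Hydraulic radius R = A/P = 2.866/4.244 = 0.6754 m.
Rearranging Manning's equation: n = (1/Q) A R^(2/3) S^(1/2) = (1/2.94) × 2.866 × 0.6754^(2/3) × √0.0012 = 0.026.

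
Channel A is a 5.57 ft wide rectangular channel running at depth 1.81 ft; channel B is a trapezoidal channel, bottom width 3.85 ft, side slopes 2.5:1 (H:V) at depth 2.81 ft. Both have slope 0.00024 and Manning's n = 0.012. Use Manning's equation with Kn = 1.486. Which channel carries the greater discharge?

Channel A: Flow area A = b·y = 5.57 × 1.81 = 10.08 ft². Wetted perimeter P = b + 2y = 5.57 + 2×1.81 = 9.19 ft. Hydraulic radius R = A/P = 10.08/9.19 = 1.097 ft. Q_A = (1.486/0.012)·10.08·1.097^(2/3)·√0.00024 = 20.57 ft³/s.
Channel B: With bottom width b = 3.85 ft and side slope z = 2.5: A = (b + zy)y = (3.85 + 2.5×2.81)×2.81 = 30.56 ft²; P = b + 2y√(1+z²) = 3.85 + 2×2.81×2.693 = 18.98 ft. Hydraulic radius R = A/P = 30.56/18.98 = 1.61 ft. Q_B = (1.486/0.012)·30.56·1.61^(2/3)·√0.00024 = 80.53 ft³/s.
Q_A = 20.57 ft³/s vs Q_B = 80.53 ft³/s, so channel B carries more.

channel B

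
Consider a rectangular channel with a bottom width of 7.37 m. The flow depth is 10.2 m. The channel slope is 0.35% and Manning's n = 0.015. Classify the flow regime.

subcritical

Flow area A = b·y = 7.37 × 10.2 = 75.17 m². Wetted perimeter P = b + 2y = 7.37 + 2×10.2 = 27.77 m.
Hydraulic radius R = A/P = 75.17/27.77 = 2.707 m.
V = (1/n) R^(2/3) √S = (1/0.015) × 2.707^(2/3) × √0.0035 = 7.661 m/s. Hydraulic depth D_h = A/T = 75.17/7.37 = 10.2 m.
Froude number Fr = V/√(g·D_h) = 7.661/√(9.81×10.2) = 0.766, which is less than 1, so the flow is subcritical.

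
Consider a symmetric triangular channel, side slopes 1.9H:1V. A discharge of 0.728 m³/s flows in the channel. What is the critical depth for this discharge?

At critical depth, Q² T / (g A³) = 1, i.e. A³/T = Q²/g = 0.728²/9.81 = 0.05402.
At y = 0.364 m: A³/T = 0.01153 — short.
At y = 0.496 m: A³/T = 0.05419 — matches.

y_c = 0.496 m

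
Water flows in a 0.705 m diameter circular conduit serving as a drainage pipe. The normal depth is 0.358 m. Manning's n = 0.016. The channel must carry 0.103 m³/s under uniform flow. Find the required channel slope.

For a circular section of diameter D = 0.705 m at depth y = 0.358 m, the central angle is θ = 2 arccos(1 − 2y/D) = 3.173 rad. Then A = (D²/8)(θ − sin θ) = 0.1991 m² and P = Dθ/2 = 1.118 m.
Hydraulic radius R = A/P = 0.1991/1.118 = 0.178 m.
From Manning's equation, S = [nQ / (1 A R^(2/3))]² = [0.016 × 0.103 / (1 × 0.1991 × 0.178^(2/3))]² = 0.000685.

S = 0.000685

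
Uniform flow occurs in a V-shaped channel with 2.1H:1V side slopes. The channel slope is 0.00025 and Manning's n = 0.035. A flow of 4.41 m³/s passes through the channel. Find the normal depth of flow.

y_n = 2.17 m

Manning's equation rearranged: A R^(2/3) = nQ / (1·√S) = 0.035 × 4.41 / (√0.00025) = 9.762.
Trying y = 1.73 m: A R^(2/3) = 5.33 — too small.
Trying y = 2.71 m: A R^(2/3) = 17.64 — too large.
Trying y = 2.17 m: A R^(2/3) = 9.754 — matches.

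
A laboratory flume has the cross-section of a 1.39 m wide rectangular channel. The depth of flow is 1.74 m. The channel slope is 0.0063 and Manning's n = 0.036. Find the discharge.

Flow area A = b·y = 1.39 × 1.74 = 2.419 m². Wetted perimeter P = b + 2y = 1.39 + 2×1.74 = 4.87 m.
Hydraulic radius R = A/P = 2.419/4.87 = 0.4966 m.
Manning's equation: Q = (1/n) A R^(2/3) S^(1/2) = (1/0.036) × 2.419 × 0.4966^(2/3) × 0.0063^(1/2) = 3.34 m³/s.

Q = 3.34 m³/s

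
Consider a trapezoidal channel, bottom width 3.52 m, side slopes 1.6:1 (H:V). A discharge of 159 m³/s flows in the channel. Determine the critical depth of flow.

At critical depth, Q² T / (g A³) = 1, i.e. A³/T = Q²/g = 159²/9.81 = 2577.
Trying y = 4.52 m: A³/T = 6383 — high.
Trying y = 3.01 m: A³/T = 1201 — low.
Trying y = 3.63 m: A³/T = 2565 — close enough.

y_c = 3.63 m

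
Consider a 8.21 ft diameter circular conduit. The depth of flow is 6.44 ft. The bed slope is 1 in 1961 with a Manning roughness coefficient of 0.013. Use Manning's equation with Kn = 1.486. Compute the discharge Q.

For a circular section of diameter D = 8.21 ft at depth y = 6.44 ft, the central angle is θ = 2 arccos(1 − 2y/D) = 4.352 rad. Then A = (D²/8)(θ − sin θ) = 44.55 ft² and P = Dθ/2 = 17.86 ft.
Hydraulic radius R = A/P = 44.55/17.86 = 2.494 ft.
Manning's equation: Q = (1.486/n) A R^(2/3) S^(1/2) = (1.486/0.013) × 44.55 × 2.494^(2/3) × 0.0005099^(1/2) = 211 ft³/s.

Q = 211 ft³/s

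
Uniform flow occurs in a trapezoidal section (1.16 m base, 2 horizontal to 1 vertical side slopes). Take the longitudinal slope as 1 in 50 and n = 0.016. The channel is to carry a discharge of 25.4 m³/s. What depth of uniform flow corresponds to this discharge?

Manning's equation rearranged: A R^(2/3) = nQ / (1·√S) = 0.016 × 25.4 / (√0.02) = 2.874.
Try y = 1.36 m: A R^(2/3) = 4.273 — over.
Try y = 1.14 m: A R^(2/3) = 2.872 — matches.

y_n = 1.14 m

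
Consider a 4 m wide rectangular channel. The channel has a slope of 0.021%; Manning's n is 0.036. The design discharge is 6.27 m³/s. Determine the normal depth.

y_n = 3.35 m

Manning's equation rearranged: A R^(2/3) = nQ / (1·√S) = 0.036 × 6.27 / (√0.00021) = 15.58.
At y = 4.07 m: A R^(2/3) = 19.8 — over.
At y = 2.81 m: A R^(2/3) = 12.47 — short.
At y = 3.35 m: A R^(2/3) = 15.57 — matches.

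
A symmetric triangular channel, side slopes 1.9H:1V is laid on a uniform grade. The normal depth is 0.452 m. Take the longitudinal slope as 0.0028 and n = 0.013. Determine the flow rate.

For a triangular section with side slope z = 1.9: A = zy² = 1.9×0.452² = 0.3882 m²; P = 2y√(1+z²) = 2×0.452×2.147 = 1.941 m.
Hydraulic radius R = A/P = 0.3882/1.941 = 0.2 m.
Manning's equation: Q = (1/n) A R^(2/3) S^(1/2) = (1/0.013) × 0.3882 × 0.2^(2/3) × 0.0028^(1/2) = 0.54 m³/s.

Q = 0.54 m³/s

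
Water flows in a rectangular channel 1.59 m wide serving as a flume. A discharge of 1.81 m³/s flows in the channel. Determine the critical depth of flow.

For a rectangular channel, critical depth y_c = (q²/g)^(1/3) where q = Q/b = 1.81/1.59 = 1.138 m²/s.
So y_c = (1.138²/9.81)^(1/3) = 0.509 m.

y_c = 0.509 m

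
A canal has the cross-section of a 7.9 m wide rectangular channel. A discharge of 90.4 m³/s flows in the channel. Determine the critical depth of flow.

For a rectangular channel, critical depth y_c = (q²/g)^(1/3) where q = Q/b = 90.4/7.9 = 11.44 m²/s.
So y_c = (11.44²/9.81)^(1/3) = 2.37 m.

y_c = 2.37 m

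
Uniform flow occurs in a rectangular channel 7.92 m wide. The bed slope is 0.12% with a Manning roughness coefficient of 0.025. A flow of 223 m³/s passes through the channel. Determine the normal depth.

Manning's equation rearranged: A R^(2/3) = nQ / (1·√S) = 0.025 × 223 / (√0.0012) = 160.9.
Trying y = 12.6 m: A R^(2/3) = 208.2 — over.
Trying y = 8.08 m: A R^(2/3) = 122.8 — short.
Trying y = 10.1 m: A R^(2/3) = 160.6 — ≈ 160.9.

y_n = 10.1 m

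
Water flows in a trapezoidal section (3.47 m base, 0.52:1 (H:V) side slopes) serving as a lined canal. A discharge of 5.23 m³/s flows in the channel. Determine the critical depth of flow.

y_c = 0.595 m

At critical depth, Q² T / (g A³) = 1, i.e. A³/T = Q²/g = 5.23²/9.81 = 2.788.
Trying y = 0.649 m: A³/T = 3.64 — over.
Trying y = 0.505 m: A³/T = 1.676 — short.
Trying y = 0.595 m: A³/T = 2.781 — matches.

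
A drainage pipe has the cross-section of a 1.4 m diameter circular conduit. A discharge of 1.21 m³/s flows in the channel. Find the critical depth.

At critical depth, Q² T / (g A³) = 1, i.e. A³/T = Q²/g = 1.21²/9.81 = 0.1492.
At y = 0.719 m: A³/T = 0.3608 — too large.
At y = 0.478 m: A³/T = 0.07533 — too small.
At y = 0.571 m: A³/T = 0.1493 — matches.

y_c = 0.571 m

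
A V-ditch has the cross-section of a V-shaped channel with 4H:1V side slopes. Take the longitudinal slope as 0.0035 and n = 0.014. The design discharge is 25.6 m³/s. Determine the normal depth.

Manning's equation rearranged: A R^(2/3) = nQ / (1·√S) = 0.014 × 25.6 / (√0.0035) = 6.058.
At y = 1.76 m: A R^(2/3) = 11.15 — over.
At y = 1.16 m: A R^(2/3) = 3.668 — short.
At y = 1.4 m: A R^(2/3) = 6.057 — ≈ 6.058.

y_n = 1.4 m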